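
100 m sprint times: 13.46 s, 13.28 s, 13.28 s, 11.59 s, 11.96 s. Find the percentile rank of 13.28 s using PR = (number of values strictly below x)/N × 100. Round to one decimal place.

40.0

N = 5.
Strictly below 13.28: 2. Equal to 13.28: 2.
PR = 2/5 × 100 = 40.0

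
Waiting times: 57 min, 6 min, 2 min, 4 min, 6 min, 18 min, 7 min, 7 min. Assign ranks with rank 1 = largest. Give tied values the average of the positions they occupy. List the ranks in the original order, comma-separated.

1, 5.5, 8, 7, 5.5, 2, 3.5, 3.5

Sorted (descending): 57, 18, 7, 7, 6, 6, 4, 2
The 2 values of 7 occupy positions 3–4 → average rank (3+4)/2 = 3.5.
The 2 values of 6 occupy positions 5–6 → average rank (5+6)/2 = 5.5.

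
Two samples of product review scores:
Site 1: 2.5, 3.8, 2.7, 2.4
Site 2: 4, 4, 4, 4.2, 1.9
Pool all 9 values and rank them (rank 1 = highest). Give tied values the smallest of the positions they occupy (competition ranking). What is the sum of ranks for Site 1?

Sorted (descending): 4.2, 4, 4, 4, 3.8, 2.7, 2.5, 2.4, 1.9
The 3 values of 4 occupy positions 2–4 → each gets rank 2.
Site 1 values → pooled ranks: 2.5→7, 3.8→5, 2.7→6, 2.4→8
Rank sum = 7 + 5 + 6 + 8 = 26

26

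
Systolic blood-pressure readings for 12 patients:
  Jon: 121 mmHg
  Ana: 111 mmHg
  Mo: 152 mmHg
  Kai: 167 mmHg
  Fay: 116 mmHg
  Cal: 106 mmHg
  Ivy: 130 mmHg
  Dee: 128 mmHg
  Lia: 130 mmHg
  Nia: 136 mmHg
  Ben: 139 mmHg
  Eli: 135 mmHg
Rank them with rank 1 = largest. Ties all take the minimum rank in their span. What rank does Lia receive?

Sorted (descending): 167, 152, 139, 136, 135, 130, 130, 128, 121, 116, 111, 106
The 2 values of 130 occupy positions 6–7 → each gets rank 6.
Lia has value 130 mmHg → rank 6.

6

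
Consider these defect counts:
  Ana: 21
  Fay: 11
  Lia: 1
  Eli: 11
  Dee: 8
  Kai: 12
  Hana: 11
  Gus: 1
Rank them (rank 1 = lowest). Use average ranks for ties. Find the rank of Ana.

Sorted (ascending): 1, 1, 8, 11, 11, 11, 12, 21
The 2 values of 1 occupy positions 1–2 → average rank (1+2)/2 = 1.5.
The 3 values of 11 occupy positions 4–6 → average rank 5.
Ana has value 21 → rank 8.

8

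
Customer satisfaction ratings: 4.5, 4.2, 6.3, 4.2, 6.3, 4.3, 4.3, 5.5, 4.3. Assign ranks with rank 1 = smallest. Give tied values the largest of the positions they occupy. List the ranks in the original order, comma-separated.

6, 2, 9, 2, 9, 5, 5, 7, 5

Sorted (ascending): 4.2, 4.2, 4.3, 4.3, 4.3, 4.5, 5.5, 6.3, 6.3
The 2 values of 4.2 occupy positions 1–2 → each gets rank 2.
The 3 values of 4.3 occupy positions 3–5 → each gets rank 5.
The 2 values of 6.3 occupy positions 8–9 → each gets rank 9.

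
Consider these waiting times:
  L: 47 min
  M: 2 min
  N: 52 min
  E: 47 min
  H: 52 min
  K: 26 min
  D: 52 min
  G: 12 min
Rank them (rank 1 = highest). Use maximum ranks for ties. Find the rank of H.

3

Sorted (descending): 52, 52, 52, 47, 47, 26, 12, 2
The 3 values of 52 occupy positions 1–3 → each gets rank 3.
The 2 values of 47 occupy positions 4–5 → each gets rank 5.
H has value 52 min → rank 3.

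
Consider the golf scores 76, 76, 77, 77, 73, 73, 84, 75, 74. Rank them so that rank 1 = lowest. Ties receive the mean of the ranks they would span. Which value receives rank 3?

74

Sorted (ascending): 73, 73, 74, 75, 76, 76, 77, 77, 84
The 2 values of 73 occupy positions 1–2 → average rank (1+2)/2 = 1.5.
The 2 values of 76 occupy positions 5–6 → average rank (5+6)/2 = 5.5.
The 2 values of 77 occupy positions 7–8 → average rank (7+8)/2 = 7.5.
Rank 3 → value 74.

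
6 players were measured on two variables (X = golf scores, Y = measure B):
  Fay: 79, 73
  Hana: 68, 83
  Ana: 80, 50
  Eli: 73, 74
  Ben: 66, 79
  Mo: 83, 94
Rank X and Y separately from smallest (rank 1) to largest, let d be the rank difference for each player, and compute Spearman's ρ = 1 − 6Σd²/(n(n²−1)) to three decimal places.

Ranks of variable 1: 4, 2, 5, 3, 1, 6
Ranks of variable 2: 2, 5, 1, 3, 4, 6
d = r₁ − r₂: 2, -3, 4, 0, -3, 0
d²: 4, 9, 16, 0, 9, 0; Σd² = 38
ρ = 1 − 6·38/(6·35) = 1 − 228/210 = -0.086

-0.086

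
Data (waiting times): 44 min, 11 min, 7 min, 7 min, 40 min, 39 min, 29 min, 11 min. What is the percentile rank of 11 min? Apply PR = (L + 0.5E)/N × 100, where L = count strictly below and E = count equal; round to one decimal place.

N = 8.
Strictly below 11: 2. Equal to 11: 2.
PR = (2 + 0.5·2)/8 × 100 = 37.5

37.5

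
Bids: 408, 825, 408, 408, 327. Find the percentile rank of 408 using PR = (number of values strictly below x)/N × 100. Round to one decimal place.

20.0

N = 5.
Strictly below 408: 1. Equal to 408: 3.
PR = 1/5 × 100 = 20.0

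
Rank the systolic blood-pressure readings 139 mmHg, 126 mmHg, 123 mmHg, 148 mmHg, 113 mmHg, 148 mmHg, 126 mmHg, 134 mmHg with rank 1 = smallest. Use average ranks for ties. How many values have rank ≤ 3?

Sorted (ascending): 113, 123, 126, 126, 134, 139, 148, 148
The 2 values of 126 occupy positions 3–4 → average rank (3+4)/2 = 3.5.
The 2 values of 148 occupy positions 7–8 → average rank (7+8)/2 = 7.5.
Ranks ≤ 3: {1, 2} → 2 values.

2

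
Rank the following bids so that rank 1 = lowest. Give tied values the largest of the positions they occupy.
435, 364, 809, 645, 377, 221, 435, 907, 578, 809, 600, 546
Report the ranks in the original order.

Sorted (ascending): 221, 364, 377, 435, 435, 546, 578, 600, 645, 809, 809, 907
The 2 values of 435 occupy positions 4–5 → each gets rank 5.
The 2 values of 809 occupy positions 10–11 → each gets rank 11.

5, 2, 11, 9, 3, 1, 5, 12, 7, 11, 8, 6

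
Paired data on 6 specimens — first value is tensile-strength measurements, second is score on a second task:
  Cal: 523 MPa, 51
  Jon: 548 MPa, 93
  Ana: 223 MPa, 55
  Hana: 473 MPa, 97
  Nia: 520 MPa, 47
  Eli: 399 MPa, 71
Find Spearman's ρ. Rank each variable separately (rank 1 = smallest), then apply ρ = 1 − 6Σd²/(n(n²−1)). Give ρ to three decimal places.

Ranks of variable 1: 5, 6, 1, 3, 4, 2
Ranks of variable 2: 2, 5, 3, 6, 1, 4
d = r₁ − r₂: 3, 1, -2, -3, 3, -2
d²: 9, 1, 4, 9, 9, 4; Σd² = 36
ρ = 1 − 6·36/(6·35) = 1 − 216/210 = -0.029

-0.029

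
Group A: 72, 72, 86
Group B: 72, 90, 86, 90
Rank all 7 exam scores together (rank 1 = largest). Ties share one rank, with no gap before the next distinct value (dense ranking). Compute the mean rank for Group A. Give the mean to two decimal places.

2.67

Sorted (descending): 90, 90, 86, 86, 72, 72, 72
The 2 values of 90 share dense rank 1.
The 2 values of 86 share dense rank 2.
The 3 values of 72 share dense rank 3.
Group A values → pooled ranks: 72→3, 72→3, 86→2
Mean rank = (3 + 3 + 2) / 3 = 2.67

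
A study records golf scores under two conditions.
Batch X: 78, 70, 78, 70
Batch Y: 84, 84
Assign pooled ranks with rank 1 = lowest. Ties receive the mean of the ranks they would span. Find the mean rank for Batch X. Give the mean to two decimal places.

Sorted (ascending): 70, 70, 78, 78, 84, 84
The 2 values of 70 occupy positions 1–2 → average rank (1+2)/2 = 1.5.
The 2 values of 78 occupy positions 3–4 → average rank (3+4)/2 = 3.5.
The 2 values of 84 occupy positions 5–6 → average rank (5+6)/2 = 5.5.
Batch X values → pooled ranks: 78→3.5, 70→1.5, 78→3.5, 70→1.5
Mean rank = (3.5 + 1.5 + 3.5 + 1.5) / 4 = 2.50

2.50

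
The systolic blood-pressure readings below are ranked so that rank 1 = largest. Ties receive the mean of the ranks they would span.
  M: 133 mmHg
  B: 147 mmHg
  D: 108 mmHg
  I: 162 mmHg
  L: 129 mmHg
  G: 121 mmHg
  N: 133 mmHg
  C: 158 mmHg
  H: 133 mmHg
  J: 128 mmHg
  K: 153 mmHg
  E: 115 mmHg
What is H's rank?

6

Sorted (descending): 162, 158, 153, 147, 133, 133, 133, 129, 128, 121, 115, 108
The 3 values of 133 occupy positions 5–7 → average rank 6.
H has value 133 mmHg → rank 6.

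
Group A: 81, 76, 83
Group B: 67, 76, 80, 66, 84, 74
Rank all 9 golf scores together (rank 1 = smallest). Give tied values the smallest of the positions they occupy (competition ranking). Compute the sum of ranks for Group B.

Sorted (ascending): 66, 67, 74, 76, 76, 80, 81, 83, 84
The 2 values of 76 occupy positions 4–5 → each gets rank 4.
Group B values → pooled ranks: 67→2, 76→4, 80→6, 66→1, 84→9, 74→3
Rank sum = 2 + 4 + 6 + 1 + 9 + 3 = 25

25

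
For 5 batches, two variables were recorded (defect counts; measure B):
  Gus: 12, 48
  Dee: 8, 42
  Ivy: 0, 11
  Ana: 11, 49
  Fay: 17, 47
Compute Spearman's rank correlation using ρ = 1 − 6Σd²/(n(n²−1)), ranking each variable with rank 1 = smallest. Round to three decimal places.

Ranks of variable 1: 4, 2, 1, 3, 5
Ranks of variable 2: 4, 2, 1, 5, 3
d = r₁ − r₂: 0, 0, 0, -2, 2
d²: 0, 0, 0, 4, 4; Σd² = 8
ρ = 1 − 6·8/(5·24) = 1 − 48/120 = 0.600

0.600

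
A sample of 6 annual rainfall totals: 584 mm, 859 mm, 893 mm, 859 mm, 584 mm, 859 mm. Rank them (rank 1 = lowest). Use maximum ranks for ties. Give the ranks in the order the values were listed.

2, 5, 6, 5, 2, 5

Sorted (ascending): 584, 584, 859, 859, 859, 893
The 2 values of 584 occupy positions 1–2 → each gets rank 2.
The 3 values of 859 occupy positions 3–5 → each gets rank 5.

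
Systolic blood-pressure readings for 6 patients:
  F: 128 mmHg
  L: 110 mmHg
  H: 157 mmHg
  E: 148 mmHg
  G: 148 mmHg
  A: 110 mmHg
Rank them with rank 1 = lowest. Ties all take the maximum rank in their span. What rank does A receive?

2

Sorted (ascending): 110, 110, 128, 148, 148, 157
The 2 values of 110 occupy positions 1–2 → each gets rank 2.
The 2 values of 148 occupy positions 4–5 → each gets rank 5.
A has value 110 mmHg → rank 2.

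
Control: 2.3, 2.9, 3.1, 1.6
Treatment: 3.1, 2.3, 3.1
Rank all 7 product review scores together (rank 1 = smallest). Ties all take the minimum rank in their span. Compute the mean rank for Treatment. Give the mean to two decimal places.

Sorted (ascending): 1.6, 2.3, 2.3, 2.9, 3.1, 3.1, 3.1
The 2 values of 2.3 occupy positions 2–3 → each gets rank 2.
The 3 values of 3.1 occupy positions 5–7 → each gets rank 5.
Treatment values → pooled ranks: 3.1→5, 2.3→2, 3.1→5
Mean rank = (5 + 2 + 5) / 3 = 4.00

4.00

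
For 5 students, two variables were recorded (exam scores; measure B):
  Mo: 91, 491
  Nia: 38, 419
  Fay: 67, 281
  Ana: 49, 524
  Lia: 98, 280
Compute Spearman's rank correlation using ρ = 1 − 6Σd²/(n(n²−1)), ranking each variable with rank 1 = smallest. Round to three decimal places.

-0.500

Ranks of variable 1: 4, 1, 3, 2, 5
Ranks of variable 2: 4, 3, 2, 5, 1
d = r₁ − r₂: 0, -2, 1, -3, 4
d²: 0, 4, 1, 9, 16; Σd² = 30
ρ = 1 − 6·30/(5·24) = 1 − 180/120 = -0.500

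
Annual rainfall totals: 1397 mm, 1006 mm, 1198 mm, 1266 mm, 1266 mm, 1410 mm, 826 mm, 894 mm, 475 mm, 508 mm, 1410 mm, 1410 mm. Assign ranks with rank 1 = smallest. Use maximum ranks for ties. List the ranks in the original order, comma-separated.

9, 5, 6, 8, 8, 12, 3, 4, 1, 2, 12, 12

Sorted (ascending): 475, 508, 826, 894, 1006, 1198, 1266, 1266, 1397, 1410, 1410, 1410
The 2 values of 1266 occupy positions 7–8 → each gets rank 8.
The 3 values of 1410 occupy positions 10–12 → each gets rank 12.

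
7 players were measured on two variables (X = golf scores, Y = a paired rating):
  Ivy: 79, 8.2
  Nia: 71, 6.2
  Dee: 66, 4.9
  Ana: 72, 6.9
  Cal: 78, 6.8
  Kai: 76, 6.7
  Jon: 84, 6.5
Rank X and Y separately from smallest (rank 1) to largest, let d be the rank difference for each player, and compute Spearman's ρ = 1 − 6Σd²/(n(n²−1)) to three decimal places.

Ranks of variable 1: 6, 2, 1, 3, 5, 4, 7
Ranks of variable 2: 7, 2, 1, 6, 5, 4, 3
d = r₁ − r₂: -1, 0, 0, -3, 0, 0, 4
d²: 1, 0, 0, 9, 0, 0, 16; Σd² = 26
ρ = 1 − 6·26/(7·48) = 1 − 156/336 = 0.536

0.536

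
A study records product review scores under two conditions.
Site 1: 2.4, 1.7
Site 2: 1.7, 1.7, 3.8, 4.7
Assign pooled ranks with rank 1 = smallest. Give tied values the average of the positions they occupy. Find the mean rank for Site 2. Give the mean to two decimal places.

Sorted (ascending): 1.7, 1.7, 1.7, 2.4, 3.8, 4.7
The 3 values of 1.7 occupy positions 1–3 → average rank 2.
Site 2 values → pooled ranks: 1.7→2, 1.7→2, 3.8→5, 4.7→6
Mean rank = (2 + 2 + 5 + 6) / 4 = 3.75

3.75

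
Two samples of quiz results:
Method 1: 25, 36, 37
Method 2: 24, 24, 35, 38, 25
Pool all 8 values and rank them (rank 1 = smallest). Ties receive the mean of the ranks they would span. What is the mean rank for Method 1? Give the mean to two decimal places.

5.50

Sorted (ascending): 24, 24, 25, 25, 35, 36, 37, 38
The 2 values of 24 occupy positions 1–2 → average rank (1+2)/2 = 1.5.
The 2 values of 25 occupy positions 3–4 → average rank (3+4)/2 = 3.5.
Method 1 values → pooled ranks: 25→3.5, 36→6, 37→7
Mean rank = (3.5 + 6 + 7) / 3 = 5.50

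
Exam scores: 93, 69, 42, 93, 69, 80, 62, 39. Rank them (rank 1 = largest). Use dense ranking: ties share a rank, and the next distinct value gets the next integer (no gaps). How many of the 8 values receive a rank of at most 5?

7

Sorted (descending): 93, 93, 80, 69, 69, 62, 42, 39
The 2 values of 93 share dense rank 1.
The 2 values of 69 share dense rank 3.
Remaining distinct values take the next consecutive integers.
Ranks ≤ 5: {1, 1, 2, 3, 3, 4, 5} → 7 values.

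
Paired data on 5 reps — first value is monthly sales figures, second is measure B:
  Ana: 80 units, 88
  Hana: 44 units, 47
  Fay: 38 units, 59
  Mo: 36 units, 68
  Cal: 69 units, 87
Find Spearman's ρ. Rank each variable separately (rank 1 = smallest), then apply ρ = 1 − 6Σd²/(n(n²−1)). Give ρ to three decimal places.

0.600

Ranks of variable 1: 5, 3, 2, 1, 4
Ranks of variable 2: 5, 1, 2, 3, 4
d = r₁ − r₂: 0, 2, 0, -2, 0
d²: 0, 4, 0, 4, 0; Σd² = 8
ρ = 1 − 6·8/(5·24) = 1 − 48/120 = 0.600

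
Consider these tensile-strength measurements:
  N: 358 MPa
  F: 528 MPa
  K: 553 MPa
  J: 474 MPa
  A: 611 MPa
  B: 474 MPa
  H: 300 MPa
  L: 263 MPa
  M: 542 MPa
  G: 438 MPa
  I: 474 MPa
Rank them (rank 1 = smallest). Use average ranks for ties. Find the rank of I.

6

Sorted (ascending): 263, 300, 358, 438, 474, 474, 474, 528, 542, 553, 611
The 3 values of 474 occupy positions 5–7 → average rank 6.
I has value 474 MPa → rank 6.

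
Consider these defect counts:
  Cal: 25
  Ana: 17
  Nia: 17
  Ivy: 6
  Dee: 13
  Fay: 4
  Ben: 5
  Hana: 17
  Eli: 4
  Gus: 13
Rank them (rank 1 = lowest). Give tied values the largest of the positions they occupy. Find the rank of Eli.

Sorted (ascending): 4, 4, 5, 6, 13, 13, 17, 17, 17, 25
The 2 values of 4 occupy positions 1–2 → each gets rank 2.
The 2 values of 13 occupy positions 5–6 → each gets rank 6.
The 3 values of 17 occupy positions 7–9 → each gets rank 9.
Eli has value 4 → rank 2.

2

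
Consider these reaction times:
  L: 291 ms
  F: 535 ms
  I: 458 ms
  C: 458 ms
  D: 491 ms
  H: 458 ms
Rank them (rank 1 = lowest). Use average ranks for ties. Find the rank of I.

Sorted (ascending): 291, 458, 458, 458, 491, 535
The 3 values of 458 occupy positions 2–4 → average rank 3.
I has value 458 ms → rank 3.

3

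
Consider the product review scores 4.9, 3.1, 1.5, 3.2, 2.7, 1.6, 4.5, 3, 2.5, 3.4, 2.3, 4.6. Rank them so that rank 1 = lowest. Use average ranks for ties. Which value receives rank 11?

4.6

Sorted (ascending): 1.5, 1.6, 2.3, 2.5, 2.7, 3, 3.1, 3.2, 3.4, 4.5, 4.6, 4.9
No ties — each value takes its position as its rank.
Rank 11 → value 4.6.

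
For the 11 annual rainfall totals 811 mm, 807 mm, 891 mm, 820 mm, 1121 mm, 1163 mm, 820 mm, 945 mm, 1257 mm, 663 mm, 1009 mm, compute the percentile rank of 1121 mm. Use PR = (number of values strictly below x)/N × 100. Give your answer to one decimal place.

72.7

N = 11.
Strictly below 1121: 8. Equal to 1121: 1.
PR = 8/11 × 100 = 72.7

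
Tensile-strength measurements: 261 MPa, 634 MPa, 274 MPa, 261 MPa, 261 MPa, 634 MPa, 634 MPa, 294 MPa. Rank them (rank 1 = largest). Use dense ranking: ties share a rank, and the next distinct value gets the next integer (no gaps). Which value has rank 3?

Sorted (descending): 634, 634, 634, 294, 274, 261, 261, 261
The 3 values of 634 share dense rank 1.
The 3 values of 261 share dense rank 4.
Remaining distinct values take the next consecutive integers.
Rank 3 → value 274.

274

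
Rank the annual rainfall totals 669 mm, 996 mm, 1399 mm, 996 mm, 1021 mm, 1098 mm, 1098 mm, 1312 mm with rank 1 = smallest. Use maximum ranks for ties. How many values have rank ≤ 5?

Sorted (ascending): 669, 996, 996, 1021, 1098, 1098, 1312, 1399
The 2 values of 996 occupy positions 2–3 → each gets rank 3.
The 2 values of 1098 occupy positions 5–6 → each gets rank 6.
Ranks ≤ 5: {1, 3, 3, 4} → 4 values.

4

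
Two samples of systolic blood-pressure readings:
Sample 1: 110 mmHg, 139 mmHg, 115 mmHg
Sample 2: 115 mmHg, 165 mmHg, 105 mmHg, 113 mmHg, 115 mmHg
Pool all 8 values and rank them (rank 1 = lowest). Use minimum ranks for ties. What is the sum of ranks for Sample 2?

20

Sorted (ascending): 105, 110, 113, 115, 115, 115, 139, 165
The 3 values of 115 occupy positions 4–6 → each gets rank 4.
Sample 2 values → pooled ranks: 115→4, 165→8, 105→1, 113→3, 115→4
Rank sum = 4 + 8 + 1 + 3 + 4 = 20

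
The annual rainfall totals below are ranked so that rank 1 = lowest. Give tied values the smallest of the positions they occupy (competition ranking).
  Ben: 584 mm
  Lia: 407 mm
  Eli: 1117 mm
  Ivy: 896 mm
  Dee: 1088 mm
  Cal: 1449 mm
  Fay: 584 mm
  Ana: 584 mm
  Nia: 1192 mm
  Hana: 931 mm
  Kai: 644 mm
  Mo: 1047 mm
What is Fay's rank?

2

Sorted (ascending): 407, 584, 584, 584, 644, 896, 931, 1047, 1088, 1117, 1192, 1449
The 3 values of 584 occupy positions 2–4 → each gets rank 2.
Fay has value 584 mm → rank 2.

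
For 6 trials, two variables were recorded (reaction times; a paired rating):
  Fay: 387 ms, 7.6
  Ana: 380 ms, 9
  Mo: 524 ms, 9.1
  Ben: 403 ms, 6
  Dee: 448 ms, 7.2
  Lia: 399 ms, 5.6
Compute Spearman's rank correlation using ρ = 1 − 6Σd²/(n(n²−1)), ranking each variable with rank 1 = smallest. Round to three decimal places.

Ranks of variable 1: 2, 1, 6, 4, 5, 3
Ranks of variable 2: 4, 5, 6, 2, 3, 1
d = r₁ − r₂: -2, -4, 0, 2, 2, 2
d²: 4, 16, 0, 4, 4, 4; Σd² = 32
ρ = 1 − 6·32/(6·35) = 1 − 192/210 = 0.086

0.086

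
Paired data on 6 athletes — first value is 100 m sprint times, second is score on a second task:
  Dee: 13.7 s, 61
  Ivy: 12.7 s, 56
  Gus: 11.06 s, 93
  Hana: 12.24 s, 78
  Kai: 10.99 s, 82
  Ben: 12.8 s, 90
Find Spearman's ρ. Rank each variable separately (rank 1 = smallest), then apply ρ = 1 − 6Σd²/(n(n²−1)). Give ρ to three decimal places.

Ranks of variable 1: 6, 4, 2, 3, 1, 5
Ranks of variable 2: 2, 1, 6, 3, 4, 5
d = r₁ − r₂: 4, 3, -4, 0, -3, 0
d²: 16, 9, 16, 0, 9, 0; Σd² = 50
ρ = 1 − 6·50/(6·35) = 1 − 300/210 = -0.429

-0.429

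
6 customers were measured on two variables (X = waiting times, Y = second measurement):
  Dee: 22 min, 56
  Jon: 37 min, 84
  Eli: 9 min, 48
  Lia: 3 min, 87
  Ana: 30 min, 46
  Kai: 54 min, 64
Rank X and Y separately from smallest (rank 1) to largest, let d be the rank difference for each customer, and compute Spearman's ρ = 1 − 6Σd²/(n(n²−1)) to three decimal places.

Ranks of variable 1: 3, 5, 2, 1, 4, 6
Ranks of variable 2: 3, 5, 2, 6, 1, 4
d = r₁ − r₂: 0, 0, 0, -5, 3, 2
d²: 0, 0, 0, 25, 9, 4; Σd² = 38
ρ = 1 − 6·38/(6·35) = 1 − 228/210 = -0.086

-0.086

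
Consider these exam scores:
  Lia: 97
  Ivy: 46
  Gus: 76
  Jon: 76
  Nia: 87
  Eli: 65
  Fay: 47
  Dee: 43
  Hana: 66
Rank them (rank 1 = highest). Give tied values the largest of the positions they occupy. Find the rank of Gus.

4

Sorted (descending): 97, 87, 76, 76, 66, 65, 47, 46, 43
The 2 values of 76 occupy positions 3–4 → each gets rank 4.
Gus has value 76 → rank 4.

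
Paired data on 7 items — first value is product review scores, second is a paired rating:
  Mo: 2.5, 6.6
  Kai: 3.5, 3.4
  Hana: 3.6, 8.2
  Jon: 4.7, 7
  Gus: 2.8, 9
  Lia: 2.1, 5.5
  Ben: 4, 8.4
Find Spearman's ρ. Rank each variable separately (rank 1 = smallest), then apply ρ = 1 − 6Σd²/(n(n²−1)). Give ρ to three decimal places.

0.357

Ranks of variable 1: 2, 4, 5, 7, 3, 1, 6
Ranks of variable 2: 3, 1, 5, 4, 7, 2, 6
d = r₁ − r₂: -1, 3, 0, 3, -4, -1, 0
d²: 1, 9, 0, 9, 16, 1, 0; Σd² = 36
ρ = 1 − 6·36/(7·48) = 1 − 216/336 = 0.357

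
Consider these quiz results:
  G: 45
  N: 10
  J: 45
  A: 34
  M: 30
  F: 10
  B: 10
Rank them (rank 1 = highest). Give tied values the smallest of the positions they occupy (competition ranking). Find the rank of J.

Sorted (descending): 45, 45, 34, 30, 10, 10, 10
The 2 values of 45 occupy positions 1–2 → each gets rank 1.
The 3 values of 10 occupy positions 5–7 → each gets rank 5.
J has value 45 → rank 1.

1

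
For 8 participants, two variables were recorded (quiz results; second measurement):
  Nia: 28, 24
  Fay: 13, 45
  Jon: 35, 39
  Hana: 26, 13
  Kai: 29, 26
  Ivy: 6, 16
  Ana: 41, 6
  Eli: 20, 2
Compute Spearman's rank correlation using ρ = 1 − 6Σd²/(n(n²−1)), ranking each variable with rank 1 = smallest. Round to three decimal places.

-0.024

Ranks of variable 1: 5, 2, 7, 4, 6, 1, 8, 3
Ranks of variable 2: 5, 8, 7, 3, 6, 4, 2, 1
d = r₁ − r₂: 0, -6, 0, 1, 0, -3, 6, 2
d²: 0, 36, 0, 1, 0, 9, 36, 4; Σd² = 86
ρ = 1 − 6·86/(8·63) = 1 − 516/504 = -0.024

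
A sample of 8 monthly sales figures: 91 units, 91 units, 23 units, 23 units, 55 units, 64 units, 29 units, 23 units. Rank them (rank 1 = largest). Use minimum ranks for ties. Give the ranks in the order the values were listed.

1, 1, 6, 6, 4, 3, 5, 6

Sorted (descending): 91, 91, 64, 55, 29, 23, 23, 23
The 2 values of 91 occupy positions 1–2 → each gets rank 1.
The 3 values of 23 occupy positions 6–8 → each gets rank 6.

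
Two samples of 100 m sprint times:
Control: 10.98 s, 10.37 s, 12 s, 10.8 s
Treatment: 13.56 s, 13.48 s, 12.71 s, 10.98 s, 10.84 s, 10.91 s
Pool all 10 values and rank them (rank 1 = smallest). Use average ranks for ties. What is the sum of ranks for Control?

15.5

Sorted (ascending): 10.37, 10.8, 10.84, 10.91, 10.98, 10.98, 12, 12.71, 13.48, 13.56
The 2 values of 10.98 occupy positions 5–6 → average rank (5+6)/2 = 5.5.
Control values → pooled ranks: 10.98→5.5, 10.37→1, 12→7, 10.8→2
Rank sum = 5.5 + 1 + 7 + 2 = 15.5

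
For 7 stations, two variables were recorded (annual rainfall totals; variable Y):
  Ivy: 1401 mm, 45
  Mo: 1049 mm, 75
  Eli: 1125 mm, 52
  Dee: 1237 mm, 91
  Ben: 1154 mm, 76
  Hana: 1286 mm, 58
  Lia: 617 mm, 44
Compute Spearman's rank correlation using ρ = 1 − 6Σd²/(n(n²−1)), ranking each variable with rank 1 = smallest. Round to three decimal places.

0.179

Ranks of variable 1: 7, 2, 3, 5, 4, 6, 1
Ranks of variable 2: 2, 5, 3, 7, 6, 4, 1
d = r₁ − r₂: 5, -3, 0, -2, -2, 2, 0
d²: 25, 9, 0, 4, 4, 4, 0; Σd² = 46
ρ = 1 − 6·46/(7·48) = 1 − 276/336 = 0.179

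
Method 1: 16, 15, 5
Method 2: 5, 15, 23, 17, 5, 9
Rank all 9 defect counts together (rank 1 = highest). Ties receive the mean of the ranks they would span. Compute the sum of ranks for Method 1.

15.5

Sorted (descending): 23, 17, 16, 15, 15, 9, 5, 5, 5
The 2 values of 15 occupy positions 4–5 → average rank (4+5)/2 = 4.5.
The 3 values of 5 occupy positions 7–9 → average rank 8.
Method 1 values → pooled ranks: 16→3, 15→4.5, 5→8
Rank sum = 3 + 4.5 + 8 = 15.5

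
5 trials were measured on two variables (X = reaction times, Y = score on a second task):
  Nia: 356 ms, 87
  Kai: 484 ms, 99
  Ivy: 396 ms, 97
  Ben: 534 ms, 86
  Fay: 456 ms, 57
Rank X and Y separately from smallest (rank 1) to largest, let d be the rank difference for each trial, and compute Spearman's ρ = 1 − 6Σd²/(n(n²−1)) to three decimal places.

-0.100

Ranks of variable 1: 1, 4, 2, 5, 3
Ranks of variable 2: 3, 5, 4, 2, 1
d = r₁ − r₂: -2, -1, -2, 3, 2
d²: 4, 1, 4, 9, 4; Σd² = 22
ρ = 1 − 6·22/(5·24) = 1 − 132/120 = -0.100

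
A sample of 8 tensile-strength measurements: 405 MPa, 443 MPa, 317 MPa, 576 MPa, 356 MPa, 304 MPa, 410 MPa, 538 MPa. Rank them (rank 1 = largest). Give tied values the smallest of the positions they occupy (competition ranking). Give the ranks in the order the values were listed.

5, 3, 7, 1, 6, 8, 4, 2

Sorted (descending): 576, 538, 443, 410, 405, 356, 317, 304
No ties — each value takes its position as its rank.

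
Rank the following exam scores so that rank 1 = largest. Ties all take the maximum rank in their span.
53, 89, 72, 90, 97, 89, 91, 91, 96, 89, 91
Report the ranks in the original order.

11, 9, 10, 6, 1, 9, 5, 5, 2, 9, 5

Sorted (descending): 97, 96, 91, 91, 91, 90, 89, 89, 89, 72, 53
The 3 values of 91 occupy positions 3–5 → each gets rank 5.
The 3 values of 89 occupy positions 7–9 → each gets rank 9.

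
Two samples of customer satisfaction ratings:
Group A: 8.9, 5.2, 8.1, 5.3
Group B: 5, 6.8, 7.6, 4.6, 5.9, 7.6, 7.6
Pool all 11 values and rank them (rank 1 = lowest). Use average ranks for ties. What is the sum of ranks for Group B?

38

Sorted (ascending): 4.6, 5, 5.2, 5.3, 5.9, 6.8, 7.6, 7.6, 7.6, 8.1, 8.9
The 3 values of 7.6 occupy positions 7–9 → average rank 8.
Group B values → pooled ranks: 5→2, 6.8→6, 7.6→8, 4.6→1, 5.9→5, 7.6→8, 7.6→8
Rank sum = 2 + 6 + 8 + 1 + 5 + 8 + 8 = 38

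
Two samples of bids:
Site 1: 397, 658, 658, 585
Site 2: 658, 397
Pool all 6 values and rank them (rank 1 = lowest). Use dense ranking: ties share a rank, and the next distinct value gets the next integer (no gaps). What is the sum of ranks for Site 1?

9

Sorted (ascending): 397, 397, 585, 658, 658, 658
The 2 values of 397 share dense rank 1.
The 3 values of 658 share dense rank 3.
Remaining distinct values take the next consecutive integers.
Site 1 values → pooled ranks: 397→1, 658→3, 658→3, 585→2
Rank sum = 1 + 3 + 3 + 2 = 9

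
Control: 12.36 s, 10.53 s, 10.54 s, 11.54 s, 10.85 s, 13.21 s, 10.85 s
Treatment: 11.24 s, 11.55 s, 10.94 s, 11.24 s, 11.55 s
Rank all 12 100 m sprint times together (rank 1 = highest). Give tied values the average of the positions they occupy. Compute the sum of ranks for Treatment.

Sorted (descending): 13.21, 12.36, 11.55, 11.55, 11.54, 11.24, 11.24, 10.94, 10.85, 10.85, 10.54, 10.53
The 2 values of 11.55 occupy positions 3–4 → average rank (3+4)/2 = 3.5.
The 2 values of 11.24 occupy positions 6–7 → average rank (6+7)/2 = 6.5.
The 2 values of 10.85 occupy positions 9–10 → average rank (9+10)/2 = 9.5.
Treatment values → pooled ranks: 11.24→6.5, 11.55→3.5, 10.94→8, 11.24→6.5, 11.55→3.5
Rank sum = 6.5 + 3.5 + 8 + 6.5 + 3.5 = 28

28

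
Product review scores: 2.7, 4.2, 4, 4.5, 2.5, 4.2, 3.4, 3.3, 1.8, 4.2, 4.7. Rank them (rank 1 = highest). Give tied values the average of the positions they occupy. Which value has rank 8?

3.3

Sorted (descending): 4.7, 4.5, 4.2, 4.2, 4.2, 4, 3.4, 3.3, 2.7, 2.5, 1.8
The 3 values of 4.2 occupy positions 3–5 → average rank 4.
Rank 8 → value 3.3.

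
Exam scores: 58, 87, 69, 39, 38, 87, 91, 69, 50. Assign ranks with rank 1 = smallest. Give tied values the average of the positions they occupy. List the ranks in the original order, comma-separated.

Sorted (ascending): 38, 39, 50, 58, 69, 69, 87, 87, 91
The 2 values of 69 occupy positions 5–6 → average rank (5+6)/2 = 5.5.
The 2 values of 87 occupy positions 7–8 → average rank (7+8)/2 = 7.5.

4, 7.5, 5.5, 2, 1, 7.5, 9, 5.5, 3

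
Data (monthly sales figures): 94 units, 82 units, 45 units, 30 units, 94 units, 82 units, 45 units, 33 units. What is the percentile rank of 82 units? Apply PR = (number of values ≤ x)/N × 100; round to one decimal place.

N = 8.
Strictly below 82: 4. Equal to 82: 2.
PR = 6/8 × 100 = 75.0

75.0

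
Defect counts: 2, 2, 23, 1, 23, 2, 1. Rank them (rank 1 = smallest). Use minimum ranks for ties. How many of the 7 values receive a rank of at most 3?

Sorted (ascending): 1, 1, 2, 2, 2, 23, 23
The 2 values of 1 occupy positions 1–2 → each gets rank 1.
The 3 values of 2 occupy positions 3–5 → each gets rank 3.
The 2 values of 23 occupy positions 6–7 → each gets rank 6.
Ranks ≤ 3: {1, 1, 3, 3, 3} → 5 values.

5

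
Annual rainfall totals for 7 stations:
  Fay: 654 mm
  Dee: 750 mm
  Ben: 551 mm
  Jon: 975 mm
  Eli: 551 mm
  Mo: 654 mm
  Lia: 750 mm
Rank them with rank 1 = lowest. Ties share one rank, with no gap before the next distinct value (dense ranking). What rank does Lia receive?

3

Sorted (ascending): 551, 551, 654, 654, 750, 750, 975
The 2 values of 551 share dense rank 1.
The 2 values of 654 share dense rank 2.
The 2 values of 750 share dense rank 3.
Remaining distinct values take the next consecutive integers.
Lia has value 750 mm → rank 3.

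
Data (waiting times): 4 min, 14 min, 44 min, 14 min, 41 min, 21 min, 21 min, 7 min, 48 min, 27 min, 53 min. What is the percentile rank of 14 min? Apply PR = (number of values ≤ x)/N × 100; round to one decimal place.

36.4

N = 11.
Strictly below 14: 2. Equal to 14: 2.
PR = 4/11 × 100 = 36.4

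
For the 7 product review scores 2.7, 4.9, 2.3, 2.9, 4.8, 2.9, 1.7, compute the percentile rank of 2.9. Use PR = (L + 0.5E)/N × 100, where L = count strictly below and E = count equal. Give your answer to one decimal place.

57.1

N = 7.
Strictly below 2.9: 3. Equal to 2.9: 2.
PR = (3 + 0.5·2)/7 × 100 = 57.1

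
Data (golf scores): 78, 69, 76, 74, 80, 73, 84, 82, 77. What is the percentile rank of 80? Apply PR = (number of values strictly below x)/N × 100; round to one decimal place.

66.7

N = 9.
Strictly below 80: 6. Equal to 80: 1.
PR = 6/9 × 100 = 66.7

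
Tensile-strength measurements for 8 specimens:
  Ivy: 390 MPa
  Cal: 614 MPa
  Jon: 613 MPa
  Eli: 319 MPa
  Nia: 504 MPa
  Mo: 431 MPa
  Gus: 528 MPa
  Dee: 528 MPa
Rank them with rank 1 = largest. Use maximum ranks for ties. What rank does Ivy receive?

7

Sorted (descending): 614, 613, 528, 528, 504, 431, 390, 319
The 2 values of 528 occupy positions 3–4 → each gets rank 4.
Ivy has value 390 MPa → rank 7.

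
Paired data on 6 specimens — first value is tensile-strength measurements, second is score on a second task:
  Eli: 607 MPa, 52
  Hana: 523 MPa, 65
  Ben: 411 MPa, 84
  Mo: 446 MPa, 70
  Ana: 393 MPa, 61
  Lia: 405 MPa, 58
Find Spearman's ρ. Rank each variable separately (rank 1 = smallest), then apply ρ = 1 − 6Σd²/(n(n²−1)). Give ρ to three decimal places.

-0.143

Ranks of variable 1: 6, 5, 3, 4, 1, 2
Ranks of variable 2: 1, 4, 6, 5, 3, 2
d = r₁ − r₂: 5, 1, -3, -1, -2, 0
d²: 25, 1, 9, 1, 4, 0; Σd² = 40
ρ = 1 − 6·40/(6·35) = 1 − 240/210 = -0.143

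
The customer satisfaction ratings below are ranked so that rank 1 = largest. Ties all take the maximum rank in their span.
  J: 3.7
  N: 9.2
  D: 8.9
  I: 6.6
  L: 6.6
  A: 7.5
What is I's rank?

5

Sorted (descending): 9.2, 8.9, 7.5, 6.6, 6.6, 3.7
The 2 values of 6.6 occupy positions 4–5 → each gets rank 5.
I has value 6.6 → rank 5.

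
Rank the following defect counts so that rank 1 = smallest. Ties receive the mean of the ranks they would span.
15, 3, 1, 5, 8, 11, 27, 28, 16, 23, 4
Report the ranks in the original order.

Sorted (ascending): 1, 3, 4, 5, 8, 11, 15, 16, 23, 27, 28
No ties — each value takes its position as its rank.

7, 2, 1, 4, 5, 6, 10, 11, 8, 9, 3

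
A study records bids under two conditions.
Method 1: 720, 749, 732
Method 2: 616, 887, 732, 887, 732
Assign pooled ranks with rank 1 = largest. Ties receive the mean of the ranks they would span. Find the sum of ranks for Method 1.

Sorted (descending): 887, 887, 749, 732, 732, 732, 720, 616
The 2 values of 887 occupy positions 1–2 → average rank (1+2)/2 = 1.5.
The 3 values of 732 occupy positions 4–6 → average rank 5.
Method 1 values → pooled ranks: 720→7, 749→3, 732→5
Rank sum = 7 + 3 + 5 = 15

15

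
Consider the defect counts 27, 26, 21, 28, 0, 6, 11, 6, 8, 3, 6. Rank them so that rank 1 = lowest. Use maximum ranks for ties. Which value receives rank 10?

27

Sorted (ascending): 0, 3, 6, 6, 6, 8, 11, 21, 26, 27, 28
The 3 values of 6 occupy positions 3–5 → each gets rank 5.
Rank 10 → value 27.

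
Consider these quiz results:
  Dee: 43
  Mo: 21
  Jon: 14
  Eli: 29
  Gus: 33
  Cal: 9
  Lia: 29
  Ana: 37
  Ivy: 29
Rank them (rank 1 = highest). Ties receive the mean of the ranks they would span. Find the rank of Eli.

5

Sorted (descending): 43, 37, 33, 29, 29, 29, 21, 14, 9
The 3 values of 29 occupy positions 4–6 → average rank 5.
Eli has value 29 → rank 5.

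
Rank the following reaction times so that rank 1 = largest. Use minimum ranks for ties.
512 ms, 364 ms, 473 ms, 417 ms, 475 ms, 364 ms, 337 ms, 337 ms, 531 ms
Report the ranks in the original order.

Sorted (descending): 531, 512, 475, 473, 417, 364, 364, 337, 337
The 2 values of 364 occupy positions 6–7 → each gets rank 6.
The 2 values of 337 occupy positions 8–9 → each gets rank 8.

2, 6, 4, 5, 3, 6, 8, 8, 1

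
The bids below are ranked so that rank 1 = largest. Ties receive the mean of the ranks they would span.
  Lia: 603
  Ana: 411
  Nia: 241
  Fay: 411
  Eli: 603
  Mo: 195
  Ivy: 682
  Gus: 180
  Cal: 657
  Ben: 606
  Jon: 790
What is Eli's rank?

Sorted (descending): 790, 682, 657, 606, 603, 603, 411, 411, 241, 195, 180
The 2 values of 603 occupy positions 5–6 → average rank (5+6)/2 = 5.5.
The 2 values of 411 occupy positions 7–8 → average rank (7+8)/2 = 7.5.
Eli has value 603 → rank 5.5.

5.5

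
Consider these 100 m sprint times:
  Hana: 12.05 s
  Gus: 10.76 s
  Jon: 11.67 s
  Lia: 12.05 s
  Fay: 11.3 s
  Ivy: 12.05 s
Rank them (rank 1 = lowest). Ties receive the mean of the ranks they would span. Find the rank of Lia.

Sorted (ascending): 10.76, 11.3, 11.67, 12.05, 12.05, 12.05
The 3 values of 12.05 occupy positions 4–6 → average rank 5.
Lia has value 12.05 s → rank 5.

5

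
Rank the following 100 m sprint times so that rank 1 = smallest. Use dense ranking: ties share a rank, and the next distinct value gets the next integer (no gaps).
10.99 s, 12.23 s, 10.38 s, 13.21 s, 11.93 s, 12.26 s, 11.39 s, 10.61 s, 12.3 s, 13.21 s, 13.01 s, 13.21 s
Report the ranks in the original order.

3, 6, 1, 10, 5, 7, 4, 2, 8, 10, 9, 10

Sorted (ascending): 10.38, 10.61, 10.99, 11.39, 11.93, 12.23, 12.26, 12.3, 13.01, 13.21, 13.21, 13.21
The 3 values of 13.21 share dense rank 10.
Remaining distinct values take the next consecutive integers.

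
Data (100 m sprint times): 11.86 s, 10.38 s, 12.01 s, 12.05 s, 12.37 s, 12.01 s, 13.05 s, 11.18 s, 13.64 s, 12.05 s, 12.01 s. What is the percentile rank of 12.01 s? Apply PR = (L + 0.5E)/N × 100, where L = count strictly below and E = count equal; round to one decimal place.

N = 11.
Strictly below 12.01: 3. Equal to 12.01: 3.
PR = (3 + 0.5·3)/11 × 100 = 40.9

40.9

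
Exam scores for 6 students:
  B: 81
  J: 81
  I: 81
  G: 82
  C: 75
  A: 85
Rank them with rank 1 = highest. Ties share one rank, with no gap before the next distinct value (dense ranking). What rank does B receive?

Sorted (descending): 85, 82, 81, 81, 81, 75
The 3 values of 81 share dense rank 3.
Remaining distinct values take the next consecutive integers.
B has value 81 → rank 3.

3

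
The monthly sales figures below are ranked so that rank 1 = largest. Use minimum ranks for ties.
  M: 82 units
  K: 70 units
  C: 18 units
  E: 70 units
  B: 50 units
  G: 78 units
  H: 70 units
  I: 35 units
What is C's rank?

Sorted (descending): 82, 78, 70, 70, 70, 50, 35, 18
The 3 values of 70 occupy positions 3–5 → each gets rank 3.
C has value 18 units → rank 8.

8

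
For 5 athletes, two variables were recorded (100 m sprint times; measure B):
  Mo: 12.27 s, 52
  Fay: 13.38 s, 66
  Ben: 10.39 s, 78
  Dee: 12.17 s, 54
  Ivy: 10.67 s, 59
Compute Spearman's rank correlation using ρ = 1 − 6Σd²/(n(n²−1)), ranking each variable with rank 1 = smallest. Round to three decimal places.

Ranks of variable 1: 4, 5, 1, 3, 2
Ranks of variable 2: 1, 4, 5, 2, 3
d = r₁ − r₂: 3, 1, -4, 1, -1
d²: 9, 1, 16, 1, 1; Σd² = 28
ρ = 1 − 6·28/(5·24) = 1 − 168/120 = -0.400

-0.400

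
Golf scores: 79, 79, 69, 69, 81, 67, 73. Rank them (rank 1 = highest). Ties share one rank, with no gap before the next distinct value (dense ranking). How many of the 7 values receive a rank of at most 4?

6

Sorted (descending): 81, 79, 79, 73, 69, 69, 67
The 2 values of 79 share dense rank 2.
The 2 values of 69 share dense rank 4.
Remaining distinct values take the next consecutive integers.
Ranks ≤ 4: {1, 2, 2, 3, 4, 4} → 6 values.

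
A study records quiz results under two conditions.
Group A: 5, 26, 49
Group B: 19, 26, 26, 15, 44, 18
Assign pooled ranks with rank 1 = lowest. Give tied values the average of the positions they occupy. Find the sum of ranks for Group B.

29

Sorted (ascending): 5, 15, 18, 19, 26, 26, 26, 44, 49
The 3 values of 26 occupy positions 5–7 → average rank 6.
Group B values → pooled ranks: 19→4, 26→6, 26→6, 15→2, 44→8, 18→3
Rank sum = 4 + 6 + 6 + 2 + 8 + 3 = 29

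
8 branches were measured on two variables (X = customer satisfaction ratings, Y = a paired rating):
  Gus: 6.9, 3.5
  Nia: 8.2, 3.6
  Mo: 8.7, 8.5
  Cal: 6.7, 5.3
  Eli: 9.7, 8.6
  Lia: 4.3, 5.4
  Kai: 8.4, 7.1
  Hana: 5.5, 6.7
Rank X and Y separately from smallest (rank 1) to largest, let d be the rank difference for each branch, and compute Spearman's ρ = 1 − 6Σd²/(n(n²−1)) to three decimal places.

Ranks of variable 1: 4, 5, 7, 3, 8, 1, 6, 2
Ranks of variable 2: 1, 2, 7, 3, 8, 4, 6, 5
d = r₁ − r₂: 3, 3, 0, 0, 0, -3, 0, -3
d²: 9, 9, 0, 0, 0, 9, 0, 9; Σd² = 36
ρ = 1 − 6·36/(8·63) = 1 − 216/504 = 0.571

0.571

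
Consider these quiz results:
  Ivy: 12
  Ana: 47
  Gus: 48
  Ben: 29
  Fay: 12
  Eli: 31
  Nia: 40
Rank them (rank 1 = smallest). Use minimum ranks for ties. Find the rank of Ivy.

1

Sorted (ascending): 12, 12, 29, 31, 40, 47, 48
The 2 values of 12 occupy positions 1–2 → each gets rank 1.
Ivy has value 12 → rank 1.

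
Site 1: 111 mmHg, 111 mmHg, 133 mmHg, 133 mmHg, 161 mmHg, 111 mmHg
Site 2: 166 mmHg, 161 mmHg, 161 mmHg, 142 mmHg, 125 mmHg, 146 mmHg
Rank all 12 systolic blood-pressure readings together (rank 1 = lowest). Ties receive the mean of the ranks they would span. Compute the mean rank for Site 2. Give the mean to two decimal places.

8.50

Sorted (ascending): 111, 111, 111, 125, 133, 133, 142, 146, 161, 161, 161, 166
The 3 values of 111 occupy positions 1–3 → average rank 2.
The 2 values of 133 occupy positions 5–6 → average rank (5+6)/2 = 5.5.
The 3 values of 161 occupy positions 9–11 → average rank 10.
Site 2 values → pooled ranks: 166→12, 161→10, 161→10, 142→7, 125→4, 146→8
Mean rank = (12 + 10 + 10 + 7 + 4 + 8) / 6 = 8.50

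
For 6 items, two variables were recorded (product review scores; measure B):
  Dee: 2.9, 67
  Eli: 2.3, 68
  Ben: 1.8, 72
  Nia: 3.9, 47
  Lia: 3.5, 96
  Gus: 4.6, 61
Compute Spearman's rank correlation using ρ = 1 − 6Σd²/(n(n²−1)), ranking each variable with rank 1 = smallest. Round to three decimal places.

Ranks of variable 1: 3, 2, 1, 5, 4, 6
Ranks of variable 2: 3, 4, 5, 1, 6, 2
d = r₁ − r₂: 0, -2, -4, 4, -2, 4
d²: 0, 4, 16, 16, 4, 16; Σd² = 56
ρ = 1 − 6·56/(6·35) = 1 − 336/210 = -0.600

-0.600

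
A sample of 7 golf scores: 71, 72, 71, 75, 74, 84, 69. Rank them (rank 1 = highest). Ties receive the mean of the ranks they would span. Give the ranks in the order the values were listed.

Sorted (descending): 84, 75, 74, 72, 71, 71, 69
The 2 values of 71 occupy positions 5–6 → average rank (5+6)/2 = 5.5.

5.5, 4, 5.5, 2, 3, 1, 7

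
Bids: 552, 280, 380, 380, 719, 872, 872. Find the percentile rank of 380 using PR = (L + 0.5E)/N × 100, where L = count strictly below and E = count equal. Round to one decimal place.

28.6

N = 7.
Strictly below 380: 1. Equal to 380: 2.
PR = (1 + 0.5·2)/7 × 100 = 28.6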